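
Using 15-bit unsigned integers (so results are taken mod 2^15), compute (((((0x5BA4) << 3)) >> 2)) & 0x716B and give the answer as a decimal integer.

0x5BA4 = 101101110100100
→ << 3 (mod 2^15) → 101110100100000 = 23840
→ >> 2 → 001011101001000 = 5960
0x716B = 111000101101011
→ & → 001000101001000 = 4424

4424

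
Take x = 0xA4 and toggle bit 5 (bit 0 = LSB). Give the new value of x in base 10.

x = 10100100
bit 5 is currently 1; toggle it via x ^ (1 << 5) = x ^ 32
→ 10000100 = 132

132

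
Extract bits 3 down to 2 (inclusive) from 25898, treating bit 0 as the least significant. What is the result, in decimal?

2

v = 110010100101010
Shift right by 2: 1100101001010
Mask low 2 bits: 10 = 2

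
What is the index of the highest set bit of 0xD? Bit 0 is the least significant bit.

0xD = 1101
The topmost 1 is at position 3 (since 2^3 = 8 ≤ 13 < 16).

3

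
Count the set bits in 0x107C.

6

0x107C = 1000001111100
Count the 1s: 1 + 1 + 1 + 1 + 1 + 1 = 6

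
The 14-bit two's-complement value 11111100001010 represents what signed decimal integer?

-246

pattern = 11111100001010 (MSB is 1 ⇒ negative)
Invert: 00000011110101, add 1 → 00000011110110 = 246, so the value is -246.
(Equivalently: 16138 - 2^14 = 16138 - 16384 = -246.)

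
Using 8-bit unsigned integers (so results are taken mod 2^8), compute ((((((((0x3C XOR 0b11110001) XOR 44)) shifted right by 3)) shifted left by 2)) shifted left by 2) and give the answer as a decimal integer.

0x3C = 00111100
0b11110001 = 11110001
→ XOR → 11001101 = 205
44 = 00101100
→ XOR → 11100001 = 225
→ shifted right by 3 → 00011100 = 28
→ shifted left by 2 (mod 2^8) → 01110000 = 112
→ shifted left by 2 (mod 2^8) → 11000000 = 192

192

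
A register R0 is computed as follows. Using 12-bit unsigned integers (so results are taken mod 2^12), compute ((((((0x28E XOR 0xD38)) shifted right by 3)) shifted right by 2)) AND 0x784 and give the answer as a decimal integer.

4

0x28E = 001010001110
0xD38 = 110100111000
→ XOR → 111110110110 = 4022
→ shifted right by 3 → 000111110110 = 502
→ shifted right by 2 → 000001111101 = 125
0x784 = 011110000100
→ AND → 000000000100 = 4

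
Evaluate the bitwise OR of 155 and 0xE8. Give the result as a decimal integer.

155 = 10011011
0xE8 = 11101000
 OR → 11111011 = 251

251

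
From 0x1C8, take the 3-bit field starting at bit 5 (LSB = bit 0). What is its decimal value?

v = 00111001000
Shift right by 5: 001110
Mask low 3 bits: 110 = 6

6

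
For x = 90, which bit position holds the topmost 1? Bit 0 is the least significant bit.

90 = 1011010
The topmost 1 is at position 6 (since 2^6 = 64 ≤ 90 < 128).

6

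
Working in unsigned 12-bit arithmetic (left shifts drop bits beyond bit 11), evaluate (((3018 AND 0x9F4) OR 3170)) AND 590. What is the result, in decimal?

66

3018 = 101111001010
0x9F4 = 100111110100
→ AND → 100111000000 = 2496
3170 = 110001100010
→ OR → 110111100010 = 3554
590 = 001001001110
→ AND → 000001000010 = 66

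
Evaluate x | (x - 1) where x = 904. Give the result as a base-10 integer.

x = 1110001000 = 904
x - 1 = 1110000111
OR    = 1110001111 = 911
(x | (x - 1) sets all bits below the lowest set bit.)

911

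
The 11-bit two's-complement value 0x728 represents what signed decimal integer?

-216

pattern = 11100101000 (MSB is 1 ⇒ negative)
Invert: 00011010111, add 1 → 00011011000 = 216, so the value is -216.
(Equivalently: 1832 - 2^11 = 1832 - 2048 = -216.)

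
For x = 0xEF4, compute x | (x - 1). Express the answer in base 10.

x = 111011110100 = 3828
x - 1 = 111011110011
OR    = 111011110111 = 3831
(x | (x - 1) sets all bits below the lowest set bit.)

3831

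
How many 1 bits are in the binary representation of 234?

5

234 = 11101010
Count the 1s: 1 + 1 + 1 + 1 + 1 = 5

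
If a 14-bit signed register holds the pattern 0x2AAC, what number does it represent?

-5460

pattern = 10101010101100 (MSB is 1 ⇒ negative)
Invert: 01010101010011, add 1 → 01010101010100 = 5460, so the value is -5460.
(Equivalently: 10924 - 2^14 = 10924 - 16384 = -5460.)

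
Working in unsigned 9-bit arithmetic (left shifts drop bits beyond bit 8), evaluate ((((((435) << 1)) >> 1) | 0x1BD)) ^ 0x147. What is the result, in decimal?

435 = 110110011
→ << 1 (mod 2^9) → 101100110 = 358
→ >> 1 → 010110011 = 179
0x1BD = 110111101
→ | → 110111111 = 447
0x147 = 101000111
→ ^ → 011111000 = 248

248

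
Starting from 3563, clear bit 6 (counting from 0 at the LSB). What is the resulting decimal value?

3499

x = 000110111101011
bit 6 is currently 1; clear it via x & ~(1 << 6) = x & ~64
→ 000110110101011 = 3499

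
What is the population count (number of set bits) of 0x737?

8

0x737 = 11100110111
Count the 1s: 1 + 1 + 1 + 1 + 1 + 1 + 1 + 1 = 8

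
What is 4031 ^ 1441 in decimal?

4031 = 111110111111
1441 = 010110100001
XOR → 101000011110 = 2590

2590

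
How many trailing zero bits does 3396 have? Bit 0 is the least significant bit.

2

3396 = 110101000100
Trailing zeros: 2, so the lowest set bit is bit 2 (value 4).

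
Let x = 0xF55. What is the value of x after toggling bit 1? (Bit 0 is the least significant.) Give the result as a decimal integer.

3927

x = 111101010101
bit 1 is currently 0; toggle it via x ^ (1 << 1) = x ^ 2
→ 111101010111 = 3927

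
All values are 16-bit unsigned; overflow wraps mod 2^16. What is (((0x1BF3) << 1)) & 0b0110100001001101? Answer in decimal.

8260

0x1BF3 = 0001101111110011
→ << 1 (mod 2^16) → 0011011111100110 = 14310
0b0110100001001101 = 0110100001001101
→ & → 0010000001000100 = 8260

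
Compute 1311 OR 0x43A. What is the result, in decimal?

1311 = 10100011111
0x43A = 10000111010
 OR → 10100111111 = 1343

1343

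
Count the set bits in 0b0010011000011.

n = 10011000011
Count the 1s: 1 + 1 + 1 + 1 + 1 = 5

5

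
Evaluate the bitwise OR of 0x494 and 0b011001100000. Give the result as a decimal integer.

0x494 = 10010010100
b = 11001100000
 OR → 11011110100 = 1780

1780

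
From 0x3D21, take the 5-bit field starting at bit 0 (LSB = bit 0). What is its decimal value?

1

v = 11110100100001
Shift right by 0: 11110100100001
Mask low 5 bits: 00001 = 1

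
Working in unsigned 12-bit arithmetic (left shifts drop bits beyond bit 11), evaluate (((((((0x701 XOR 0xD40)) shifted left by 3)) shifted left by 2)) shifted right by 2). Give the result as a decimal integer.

0x701 = 011100000001
0xD40 = 110101000000
→ XOR → 101001000001 = 2625
→ shifted left by 3 (mod 2^12) → 001000001000 = 520
→ shifted left by 2 (mod 2^12) → 100000100000 = 2080
→ shifted right by 2 → 001000001000 = 520

520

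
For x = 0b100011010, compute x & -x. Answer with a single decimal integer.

2

x = 100011010 = 282
-x (two's complement) = …011100110
AND   = 000000010 = 2
(x & -x isolates the lowest set bit of x.)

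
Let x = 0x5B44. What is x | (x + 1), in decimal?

23365

x = 101101101000100 = 23364
x + 1 = 101101101000101
OR    = 101101101000101 = 23365
(x | (x + 1) sets the lowest cleared bit.)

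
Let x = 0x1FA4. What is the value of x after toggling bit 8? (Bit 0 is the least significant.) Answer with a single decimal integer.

x = 1111110100100
bit 8 is currently 1; toggle it via x ^ (1 << 8) = x ^ 256
→ 1111010100100 = 7844

7844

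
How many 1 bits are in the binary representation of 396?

4

396 = 110001100
Count the 1s: 1 + 1 + 1 + 1 = 4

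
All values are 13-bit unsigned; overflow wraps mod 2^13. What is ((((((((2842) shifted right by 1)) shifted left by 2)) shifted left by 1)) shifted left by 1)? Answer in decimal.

2842 = 0101100011010
→ shifted right by 1 → 0010110001101 = 1421
→ shifted left by 2 (mod 2^13) → 1011000110100 = 5684
→ shifted left by 1 (mod 2^13) → 0110001101000 = 3176
→ shifted left by 1 (mod 2^13) → 1100011010000 = 6352

6352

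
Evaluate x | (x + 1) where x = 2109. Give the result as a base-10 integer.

2111

x = 100000111101 = 2109
x + 1 = 100000111110
OR    = 100000111111 = 2111
(x | (x + 1) sets the lowest cleared bit.)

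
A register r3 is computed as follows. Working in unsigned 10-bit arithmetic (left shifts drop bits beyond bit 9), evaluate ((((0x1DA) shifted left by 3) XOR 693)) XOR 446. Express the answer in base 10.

475

0x1DA = 0111011010
→ shifted left by 3 (mod 2^10) → 1011010000 = 720
693 = 1010110101
→ XOR → 0001100101 = 101
446 = 0110111110
→ XOR → 0111011011 = 475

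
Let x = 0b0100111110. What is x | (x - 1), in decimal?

x = 100111110 = 318
x - 1 = 100111101
OR    = 100111111 = 319
(x | (x - 1) sets all bits below the lowest set bit.)

319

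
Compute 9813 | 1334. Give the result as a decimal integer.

9813 = 10011001010101
1334 = 00010100110110
 OR → 10011101110111 = 10103

10103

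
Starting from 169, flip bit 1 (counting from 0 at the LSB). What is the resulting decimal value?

171

x = 010101001
bit 1 is currently 0; toggle it via x ^ (1 << 1) = x ^ 2
→ 010101011 = 171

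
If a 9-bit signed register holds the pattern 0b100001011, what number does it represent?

-245

pattern = 100001011 (MSB is 1 ⇒ negative)
Invert: 011110100, add 1 → 011110101 = 245, so the value is -245.
(Equivalently: 267 - 2^9 = 267 - 512 = -245.)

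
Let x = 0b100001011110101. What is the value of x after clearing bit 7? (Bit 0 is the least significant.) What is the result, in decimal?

x = 100001011110101
bit 7 is currently 1; clear it via x & ~(1 << 7) = x & ~128
→ 100001001110101 = 17013

17013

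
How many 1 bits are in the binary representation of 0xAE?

5

0xAE = 10101110
Count the 1s: 1 + 1 + 1 + 1 + 1 = 5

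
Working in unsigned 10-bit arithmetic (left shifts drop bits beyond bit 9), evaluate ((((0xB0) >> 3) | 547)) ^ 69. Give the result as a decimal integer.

0xB0 = 0010110000
→ >> 3 → 0000010110 = 22
547 = 1000100011
→ | → 1000110111 = 567
69 = 0001000101
→ ^ → 1001110010 = 626

626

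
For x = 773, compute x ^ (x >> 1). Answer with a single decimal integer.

647

x = 1100000101 = 773
x>>1 = 0110000010
XOR  = 1010000111 = 647
(x ^ (x >> 1) gives the standard binary-reflected Gray code of x.)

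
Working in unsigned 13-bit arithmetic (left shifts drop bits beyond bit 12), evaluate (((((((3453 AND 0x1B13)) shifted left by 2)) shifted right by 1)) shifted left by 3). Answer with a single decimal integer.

3453 = 0110101111101
0x1B13 = 1101100010011
→ AND → 0100100010001 = 2321
→ shifted left by 2 (mod 2^13) → 0010001000100 = 1092
→ shifted right by 1 → 0001000100010 = 546
→ shifted left by 3 (mod 2^13) → 1000100010000 = 4368

4368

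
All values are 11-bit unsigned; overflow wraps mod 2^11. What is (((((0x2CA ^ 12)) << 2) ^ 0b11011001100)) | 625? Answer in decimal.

2037

0x2CA = 01011001010
12 = 00000001100
→ ^ → 01011000110 = 710
→ << 2 (mod 2^11) → 01100011000 = 792
0b11011001100 = 11011001100
→ ^ → 10111010100 = 1492
625 = 01001110001
→ | → 11111110101 = 2037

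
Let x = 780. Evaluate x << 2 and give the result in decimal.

780 = 001100001100
shift left by 2 → 110000110000 = 3120
(equivalently, 780 × 2^2 = 780 × 4)

3120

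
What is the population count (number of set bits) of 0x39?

4

0x39 = 111001
Count the 1s: 1 + 1 + 1 + 1 = 4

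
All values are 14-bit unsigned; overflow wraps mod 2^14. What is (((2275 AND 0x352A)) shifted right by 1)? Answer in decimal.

2275 = 00100011100011
0x352A = 11010100101010
→ AND → 00000000100010 = 34
→ shifted right by 1 → 00000000010001 = 17

17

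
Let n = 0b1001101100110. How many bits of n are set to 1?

n = 1001101100110
Count the 1s: 1 + 1 + 1 + 1 + 1 + 1 + 1 = 7

7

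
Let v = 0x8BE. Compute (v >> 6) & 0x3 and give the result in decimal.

v = 100010111110
Shift right by 6: 100010
Mask low 2 bits: 10 = 2

2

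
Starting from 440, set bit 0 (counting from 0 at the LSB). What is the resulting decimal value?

441

x = 110111000
bit 0 is currently 0; set it via x | (1 << 0) = x | 1
→ 110111001 = 441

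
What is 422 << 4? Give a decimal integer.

422 = 0000110100110
shift left by 4 → 1101001100000 = 6752
(equivalently, 422 × 2^4 = 422 × 16)

6752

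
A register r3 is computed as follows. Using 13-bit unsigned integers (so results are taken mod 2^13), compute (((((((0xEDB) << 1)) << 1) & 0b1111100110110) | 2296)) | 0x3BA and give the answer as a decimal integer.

0xEDB = 0111011011011
→ << 1 (mod 2^13) → 1110110110110 = 7606
→ << 1 (mod 2^13) → 1101101101100 = 7020
0b1111100110110 = 1111100110110
→ & → 1101100100100 = 6948
2296 = 0100011111000
→ | → 1101111111100 = 7164
0x3BA = 0001110111010
→ | → 1101111111110 = 7166

7166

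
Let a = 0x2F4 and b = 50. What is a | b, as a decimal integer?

758

0x2F4 = 1011110100
50 = 0000110010
 OR → 1011110110 = 758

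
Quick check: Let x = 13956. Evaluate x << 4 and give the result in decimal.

223296

13956 = 000011011010000100
shift left by 4 → 110110100001000000 = 223296
(equivalently, 13956 × 2^4 = 13956 × 16)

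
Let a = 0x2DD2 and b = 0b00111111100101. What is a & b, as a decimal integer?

0x2DD2 = 10110111010010
b = 00111111100101
AND → 00110111000000 = 3520

3520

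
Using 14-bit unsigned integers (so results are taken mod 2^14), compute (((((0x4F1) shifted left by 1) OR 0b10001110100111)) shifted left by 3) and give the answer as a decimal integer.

0x4F1 = 00010011110001
→ shifted left by 1 (mod 2^14) → 00100111100010 = 2530
0b10001110100111 = 10001110100111
→ OR → 10101111100111 = 11239
→ shifted left by 3 (mod 2^14) → 01111100111000 = 7992

7992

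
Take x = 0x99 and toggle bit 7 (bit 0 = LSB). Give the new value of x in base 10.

x = 10011001
bit 7 is currently 1; toggle it via x ^ (1 << 7) = x ^ 128
→ 00011001 = 25

25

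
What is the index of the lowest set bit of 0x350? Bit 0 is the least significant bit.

0x350 = 1101010000
Trailing zeros: 4, so the lowest set bit is bit 4 (value 16).

4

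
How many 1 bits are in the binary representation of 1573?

5

1573 = 11000100101
Count the 1s: 1 + 1 + 1 + 1 + 1 = 5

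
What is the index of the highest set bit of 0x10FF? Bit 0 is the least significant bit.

0x10FF = 1000011111111
The topmost 1 is at position 12 (since 2^12 = 4096 ≤ 4351 < 8192).

12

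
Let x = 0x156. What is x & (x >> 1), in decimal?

2

x = 101010110 = 342
x>>1 = 010101011
AND  = 000000010 = 2
(x & (x >> 1) has a 1 wherever x has two consecutive 1 bits.)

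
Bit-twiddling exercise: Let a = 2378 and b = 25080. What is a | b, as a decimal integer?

27130

2378 = 000100101001010
25080 = 110000111111000
 OR → 110100111111010 = 27130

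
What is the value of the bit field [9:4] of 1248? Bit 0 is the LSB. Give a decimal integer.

14

v = 10011100000
Shift right by 4: 1001110
Mask low 6 bits: 001110 = 14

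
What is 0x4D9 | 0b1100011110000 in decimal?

7417

0x4D9 = 0010011011001
b = 1100011110000
 OR → 1110011111001 = 7417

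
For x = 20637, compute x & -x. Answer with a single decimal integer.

1

x = 101000010011101 = 20637
-x (two's complement) = …010111101100011
AND   = 000000000000001 = 1
(x & -x isolates the lowest set bit of x.)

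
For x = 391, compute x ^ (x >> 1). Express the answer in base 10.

324

x = 110000111 = 391
x>>1 = 011000011
XOR  = 101000100 = 324
(x ^ (x >> 1) gives the standard binary-reflected Gray code of x.)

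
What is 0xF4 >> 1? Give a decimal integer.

0xF4 = 11110100
shift right by 1 → 01111010 = 122
(equivalently, floor(244 / 2))

122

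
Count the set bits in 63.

6

63 = 111111
Count the 1s: 1 + 1 + 1 + 1 + 1 + 1 = 6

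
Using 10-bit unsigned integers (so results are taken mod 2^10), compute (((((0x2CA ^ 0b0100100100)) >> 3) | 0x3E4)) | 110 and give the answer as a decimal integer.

1023

0x2CA = 1011001010
0b0100100100 = 0100100100
→ ^ → 1111101110 = 1006
→ >> 3 → 0001111101 = 125
0x3E4 = 1111100100
→ | → 1111111101 = 1021
110 = 0001101110
→ | → 1111111111 = 1023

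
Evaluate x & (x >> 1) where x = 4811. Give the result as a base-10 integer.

x = 1001011001011 = 4811
x>>1 = 0100101100101
AND  = 0000001000001 = 65
(x & (x >> 1) has a 1 wherever x has two consecutive 1 bits.)

65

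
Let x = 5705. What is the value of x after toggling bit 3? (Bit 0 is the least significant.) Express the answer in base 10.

x = 1011001001001
bit 3 is currently 1; toggle it via x ^ (1 << 3) = x ^ 8
→ 1011001000001 = 5697

5697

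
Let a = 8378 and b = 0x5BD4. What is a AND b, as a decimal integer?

144

8378 = 010000010111010
0x5BD4 = 101101111010100
AND → 000000010010000 = 144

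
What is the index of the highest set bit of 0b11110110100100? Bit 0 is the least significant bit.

0b11110110100100 = 11110110100100
The topmost 1 is at position 13 (since 2^13 = 8192 ≤ 15780 < 16384).

13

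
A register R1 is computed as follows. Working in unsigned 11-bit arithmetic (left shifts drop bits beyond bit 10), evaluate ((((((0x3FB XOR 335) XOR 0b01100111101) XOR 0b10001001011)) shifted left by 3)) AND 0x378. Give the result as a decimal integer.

528

0x3FB = 01111111011
335 = 00101001111
→ XOR → 01010110100 = 692
0b01100111101 = 01100111101
→ XOR → 00110001001 = 393
0b10001001011 = 10001001011
→ XOR → 10111000010 = 1474
→ shifted left by 3 (mod 2^11) → 11000010000 = 1552
0x378 = 01101111000
→ AND → 01000010000 = 528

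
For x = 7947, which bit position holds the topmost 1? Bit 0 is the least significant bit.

7947 = 1111100001011
The topmost 1 is at position 12 (since 2^12 = 4096 ≤ 7947 < 8192).

12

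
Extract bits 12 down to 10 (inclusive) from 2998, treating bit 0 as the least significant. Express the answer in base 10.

v = 000101110110110
Shift right by 10: 00010
Mask low 3 bits: 010 = 2

2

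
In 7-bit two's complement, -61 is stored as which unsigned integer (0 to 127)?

67

61 in 7 bits: 0111101
Invert: 1000010
Add 1:  1000011 = 67
(Check: 2^7 - 61 = 128 - 61 = 67.)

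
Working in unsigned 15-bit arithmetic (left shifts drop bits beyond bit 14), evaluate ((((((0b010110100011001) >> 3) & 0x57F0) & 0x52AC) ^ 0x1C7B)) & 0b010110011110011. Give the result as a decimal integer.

3283

0b010110100011001 = 010110100011001
→ >> 3 → 000010110100011 = 1443
0x57F0 = 101011111110000
→ & → 000010110100000 = 1440
0x52AC = 101001010101100
→ & → 000000010100000 = 160
0x1C7B = 001110001111011
→ ^ → 001110011011011 = 7387
0b010110011110011 = 010110011110011
→ & → 000110011010011 = 3283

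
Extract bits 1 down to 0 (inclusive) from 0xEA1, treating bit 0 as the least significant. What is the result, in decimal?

1

v = 111010100001
Shift right by 0: 111010100001
Mask low 2 bits: 01 = 1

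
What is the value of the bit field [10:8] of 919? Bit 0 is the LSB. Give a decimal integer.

v = 01110010111
Shift right by 8: 011
Mask low 3 bits: 011 = 3

3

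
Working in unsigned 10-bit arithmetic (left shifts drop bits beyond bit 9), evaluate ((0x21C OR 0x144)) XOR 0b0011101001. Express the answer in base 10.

0x21C = 1000011100
0x144 = 0101000100
→ OR → 1101011100 = 860
0b0011101001 = 0011101001
→ XOR → 1110110101 = 949

949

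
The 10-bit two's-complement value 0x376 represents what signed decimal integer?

-138

pattern = 1101110110 (MSB is 1 ⇒ negative)
Invert: 0010001001, add 1 → 0010001010 = 138, so the value is -138.
(Equivalently: 886 - 2^10 = 886 - 1024 = -138.)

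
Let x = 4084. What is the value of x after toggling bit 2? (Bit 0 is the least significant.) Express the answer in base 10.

4080

x = 111111110100
bit 2 is currently 1; toggle it via x ^ (1 << 2) = x ^ 4
→ 111111110000 = 4080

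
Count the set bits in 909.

909 = 1110001101
Count the 1s: 1 + 1 + 1 + 1 + 1 + 1 = 6

6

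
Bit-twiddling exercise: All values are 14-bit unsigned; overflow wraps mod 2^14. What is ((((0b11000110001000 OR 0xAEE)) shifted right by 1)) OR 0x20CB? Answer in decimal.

15871

0b11000110001000 = 11000110001000
0xAEE = 00101011101110
→ OR → 11101111101110 = 15342
→ shifted right by 1 → 01110111110111 = 7671
0x20CB = 10000011001011
→ OR → 11110111111111 = 15871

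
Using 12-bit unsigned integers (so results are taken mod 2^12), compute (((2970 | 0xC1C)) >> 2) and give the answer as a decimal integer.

999

2970 = 101110011010
0xC1C = 110000011100
→ | → 111110011110 = 3998
→ >> 2 → 001111100111 = 999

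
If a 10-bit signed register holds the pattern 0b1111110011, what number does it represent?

-13

pattern = 1111110011 (MSB is 1 ⇒ negative)
Invert: 0000001100, add 1 → 0000001101 = 13, so the value is -13.
(Equivalently: 1011 - 2^10 = 1011 - 1024 = -13.)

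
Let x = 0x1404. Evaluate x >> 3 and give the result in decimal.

0x1404 = 1010000000100
shift right by 3 → 0001010000000 = 640
(equivalently, floor(5124 / 8))

640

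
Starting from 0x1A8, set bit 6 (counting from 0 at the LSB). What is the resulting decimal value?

488

x = 00110101000
bit 6 is currently 0; set it via x | (1 << 6) = x | 64
→ 00111101000 = 488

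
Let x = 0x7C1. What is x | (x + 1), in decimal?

1987

x = 11111000001 = 1985
x + 1 = 11111000010
OR    = 11111000011 = 1987
(x | (x + 1) sets the lowest cleared bit.)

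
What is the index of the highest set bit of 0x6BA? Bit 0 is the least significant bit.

10

0x6BA = 11010111010
The topmost 1 is at position 10 (since 2^10 = 1024 ≤ 1722 < 2048).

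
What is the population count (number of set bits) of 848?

4

848 = 1101010000
Count the 1s: 1 + 1 + 1 + 1 = 4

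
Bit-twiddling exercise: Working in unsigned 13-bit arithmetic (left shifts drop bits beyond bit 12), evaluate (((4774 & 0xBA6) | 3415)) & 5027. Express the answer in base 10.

4774 = 1001010100110
0xBA6 = 0101110100110
→ & → 0001010100110 = 678
3415 = 0110101010111
→ | → 0111111110111 = 4087
5027 = 1001110100011
→ & → 0001110100011 = 931

931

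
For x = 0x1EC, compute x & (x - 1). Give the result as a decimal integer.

x = 111101100 = 492
x - 1 = 111101011
AND   = 111101000 = 488
(x & (x - 1) clears the lowest set bit of x.)

488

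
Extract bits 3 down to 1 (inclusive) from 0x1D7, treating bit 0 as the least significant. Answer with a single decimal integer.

3

v = 00111010111
Shift right by 1: 0011101011
Mask low 3 bits: 011 = 3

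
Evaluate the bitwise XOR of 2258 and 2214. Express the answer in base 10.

2258 = 100011010010
2214 = 100010100110
XOR → 000001110100 = 116

116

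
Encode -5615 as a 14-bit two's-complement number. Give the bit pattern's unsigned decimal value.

5615 in 14 bits: 01010111101111
Invert: 10101000010000
Add 1:  10101000010001 = 10769
(Check: 2^14 - 5615 = 16384 - 5615 = 10769.)

10769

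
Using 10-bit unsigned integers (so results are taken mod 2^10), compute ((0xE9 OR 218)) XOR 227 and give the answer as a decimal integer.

0xE9 = 0011101001
218 = 0011011010
→ OR → 0011111011 = 251
227 = 0011100011
→ XOR → 0000011000 = 24

24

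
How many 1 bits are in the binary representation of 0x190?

0x190 = 110010000
Count the 1s: 1 + 1 + 1 = 3

3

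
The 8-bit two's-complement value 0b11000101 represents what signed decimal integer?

-59

pattern = 11000101 (MSB is 1 ⇒ negative)
Invert: 00111010, add 1 → 00111011 = 59, so the value is -59.
(Equivalently: 197 - 2^8 = 197 - 256 = -59.)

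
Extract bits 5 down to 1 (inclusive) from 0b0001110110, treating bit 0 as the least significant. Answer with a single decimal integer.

27

v = 0001110110
Shift right by 1: 000111011
Mask low 5 bits: 11011 = 27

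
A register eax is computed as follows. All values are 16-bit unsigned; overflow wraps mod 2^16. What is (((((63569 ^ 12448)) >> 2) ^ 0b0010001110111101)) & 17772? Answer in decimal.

63569 = 1111100001010001
12448 = 0011000010100000
→ ^ → 1100100011110001 = 51441
→ >> 2 → 0011001000111100 = 12860
0b0010001110111101 = 0010001110111101
→ ^ → 0001000110000001 = 4481
17772 = 0100010101101100
→ & → 0000000100000000 = 256

256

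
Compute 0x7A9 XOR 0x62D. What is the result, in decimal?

388

0x7A9 = 11110101001
0x62D = 11000101101
XOR → 00110000100 = 388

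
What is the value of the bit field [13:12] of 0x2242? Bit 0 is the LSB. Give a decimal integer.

v = 010001001000010
Shift right by 12: 010
Mask low 2 bits: 10 = 2

2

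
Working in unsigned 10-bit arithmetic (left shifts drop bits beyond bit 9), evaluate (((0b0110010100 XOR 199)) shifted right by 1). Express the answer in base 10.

169

0b0110010100 = 0110010100
199 = 0011000111
→ XOR → 0101010011 = 339
→ shifted right by 1 → 0010101001 = 169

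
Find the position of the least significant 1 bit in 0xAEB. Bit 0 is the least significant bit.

0

0xAEB = 101011101011
Trailing zeros: 0, so the lowest set bit is bit 0 (value 1).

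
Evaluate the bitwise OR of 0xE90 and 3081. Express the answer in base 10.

3737

0xE90 = 111010010000
3081 = 110000001001
 OR → 111010011001 = 3737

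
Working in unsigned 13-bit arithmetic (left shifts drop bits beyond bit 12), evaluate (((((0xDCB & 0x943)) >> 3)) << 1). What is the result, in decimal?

0xDCB = 0110111001011
0x943 = 0100101000011
→ & → 0100101000011 = 2371
→ >> 3 → 0000100101000 = 296
→ << 1 (mod 2^13) → 0001001010000 = 592

592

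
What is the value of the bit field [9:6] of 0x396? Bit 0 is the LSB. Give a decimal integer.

14

v = 1110010110
Shift right by 6: 1110
Mask low 4 bits: 1110 = 14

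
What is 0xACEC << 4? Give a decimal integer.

708288

0xACEC = 00001010110011101100
shift left by 4 → 10101100111011000000 = 708288
(equivalently, 44268 × 2^4 = 44268 × 16)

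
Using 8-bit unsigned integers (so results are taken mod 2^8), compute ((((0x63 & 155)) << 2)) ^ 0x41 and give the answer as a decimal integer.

77

0x63 = 01100011
155 = 10011011
→ & → 00000011 = 3
→ << 2 (mod 2^8) → 00001100 = 12
0x41 = 01000001
→ ^ → 01001101 = 77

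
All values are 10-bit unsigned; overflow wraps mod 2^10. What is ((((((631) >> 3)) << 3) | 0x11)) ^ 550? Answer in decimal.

87

631 = 1001110111
→ >> 3 → 0001001110 = 78
→ << 3 (mod 2^10) → 1001110000 = 624
0x11 = 0000010001
→ | → 1001110001 = 625
550 = 1000100110
→ ^ → 0001010111 = 87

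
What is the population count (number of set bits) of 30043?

10

30043 = 111010101011011
Count the 1s: 1 + 1 + 1 + 1 + 1 + 1 + 1 + 1 + 1 + 1 = 10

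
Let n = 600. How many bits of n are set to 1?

4

600 = 1001011000
Count the 1s: 1 + 1 + 1 + 1 = 4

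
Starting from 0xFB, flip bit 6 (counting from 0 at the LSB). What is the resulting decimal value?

x = 0011111011
bit 6 is currently 1; toggle it via x ^ (1 << 6) = x ^ 64
→ 0010111011 = 187

187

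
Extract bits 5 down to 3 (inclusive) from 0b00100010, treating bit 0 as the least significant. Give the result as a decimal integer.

4

v = 00100010
Shift right by 3: 00100
Mask low 3 bits: 100 = 4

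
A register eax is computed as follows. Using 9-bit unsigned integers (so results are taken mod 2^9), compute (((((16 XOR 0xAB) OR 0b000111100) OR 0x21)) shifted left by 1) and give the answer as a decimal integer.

382

16 = 000010000
0xAB = 010101011
→ XOR → 010111011 = 187
0b000111100 = 000111100
→ OR → 010111111 = 191
0x21 = 000100001
→ OR → 010111111 = 191
→ shifted left by 1 (mod 2^9) → 101111110 = 382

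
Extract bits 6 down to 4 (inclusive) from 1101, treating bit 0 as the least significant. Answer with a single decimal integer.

4

v = 000010001001101
Shift right by 4: 00001000100
Mask low 3 bits: 100 = 4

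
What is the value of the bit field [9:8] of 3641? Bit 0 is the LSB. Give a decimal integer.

v = 111000111001
Shift right by 8: 1110
Mask low 2 bits: 10 = 2

2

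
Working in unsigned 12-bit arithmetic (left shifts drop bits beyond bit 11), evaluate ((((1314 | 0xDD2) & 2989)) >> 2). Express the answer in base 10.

1314 = 010100100010
0xDD2 = 110111010010
→ | → 110111110010 = 3570
2989 = 101110101101
→ & → 100110100000 = 2464
→ >> 2 → 001001101000 = 616

616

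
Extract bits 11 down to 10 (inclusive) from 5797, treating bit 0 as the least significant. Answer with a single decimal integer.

1

v = 1011010100101
Shift right by 10: 101
Mask low 2 bits: 01 = 1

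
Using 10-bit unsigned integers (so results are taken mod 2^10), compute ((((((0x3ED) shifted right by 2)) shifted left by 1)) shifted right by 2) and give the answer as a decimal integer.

0x3ED = 1111101101
→ shifted right by 2 → 0011111011 = 251
→ shifted left by 1 (mod 2^10) → 0111110110 = 502
→ shifted right by 2 → 0001111101 = 125

125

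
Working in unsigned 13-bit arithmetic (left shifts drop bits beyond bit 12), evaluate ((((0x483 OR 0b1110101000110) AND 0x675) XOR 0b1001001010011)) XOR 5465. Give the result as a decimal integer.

847

0x483 = 0010010000011
0b1110101000110 = 1110101000110
→ OR → 1110111000111 = 7623
0x675 = 0011001110101
→ AND → 0010001000101 = 1093
0b1001001010011 = 1001001010011
→ XOR → 1011000010110 = 5654
5465 = 1010101011001
→ XOR → 0001101001111 = 847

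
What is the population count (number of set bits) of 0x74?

4

0x74 = 1110100
Count the 1s: 1 + 1 + 1 + 1 = 4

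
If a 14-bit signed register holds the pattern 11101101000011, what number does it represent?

-1213

pattern = 11101101000011 (MSB is 1 ⇒ negative)
Invert: 00010010111100, add 1 → 00010010111101 = 1213, so the value is -1213.
(Equivalently: 15171 - 2^14 = 15171 - 16384 = -1213.)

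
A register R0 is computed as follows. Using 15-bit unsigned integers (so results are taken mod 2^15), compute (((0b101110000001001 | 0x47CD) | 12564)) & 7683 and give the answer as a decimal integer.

0b101110000001001 = 101110000001001
0x47CD = 100011111001101
→ | → 101111111001101 = 24525
12564 = 011000100010100
→ | → 111111111011101 = 32733
7683 = 001111000000011
→ & → 001111000000001 = 7681

7681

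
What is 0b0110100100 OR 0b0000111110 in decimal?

a = 110100100
b = 000111110
 OR → 110111110 = 446

446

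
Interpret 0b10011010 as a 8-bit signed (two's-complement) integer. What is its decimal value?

pattern = 10011010 (MSB is 1 ⇒ negative)
Invert: 01100101, add 1 → 01100110 = 102, so the value is -102.
(Equivalently: 154 - 2^8 = 154 - 256 = -102.)

-102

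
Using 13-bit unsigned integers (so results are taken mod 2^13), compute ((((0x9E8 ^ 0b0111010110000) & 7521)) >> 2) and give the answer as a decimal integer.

336

0x9E8 = 0100111101000
0b0111010110000 = 0111010110000
→ ^ → 0011101011000 = 1880
7521 = 1110101100001
→ & → 0010101000000 = 1344
→ >> 2 → 0000101010000 = 336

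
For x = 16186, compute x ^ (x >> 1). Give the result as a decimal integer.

8359

x = 11111100111010 = 16186
x>>1 = 01111110011101
XOR  = 10000010100111 = 8359
(x ^ (x >> 1) gives the standard binary-reflected Gray code of x.)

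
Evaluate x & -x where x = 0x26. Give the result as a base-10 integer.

x = 100110 = 38
-x (two's complement) = …011010
AND   = 000010 = 2
(x & -x isolates the lowest set bit of x.)

2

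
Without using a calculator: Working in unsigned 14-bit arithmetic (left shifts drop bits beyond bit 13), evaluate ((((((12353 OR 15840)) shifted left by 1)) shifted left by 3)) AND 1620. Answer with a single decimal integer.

1552

12353 = 11000001000001
15840 = 11110111100000
→ OR → 11110111100001 = 15841
→ shifted left by 1 (mod 2^14) → 11101111000010 = 15298
→ shifted left by 3 (mod 2^14) → 01111000010000 = 7696
1620 = 00011001010100
→ AND → 00011000010000 = 1552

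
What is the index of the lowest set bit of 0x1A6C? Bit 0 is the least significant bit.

0x1A6C = 1101001101100
Trailing zeros: 2, so the lowest set bit is bit 2 (value 4).

2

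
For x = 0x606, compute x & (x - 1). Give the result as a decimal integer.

x = 11000000110 = 1542
x - 1 = 11000000101
AND   = 11000000100 = 1540
(x & (x - 1) clears the lowest set bit of x.)

1540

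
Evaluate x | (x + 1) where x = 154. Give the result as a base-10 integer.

x = 10011010 = 154
x + 1 = 10011011
OR    = 10011011 = 155
(x | (x + 1) sets the lowest cleared bit.)

155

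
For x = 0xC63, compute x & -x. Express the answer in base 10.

1

x = 110001100011 = 3171
-x (two's complement) = …001110011101
AND   = 000000000001 = 1
(x & -x isolates the lowest set bit of x.)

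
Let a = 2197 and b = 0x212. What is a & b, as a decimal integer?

2197 = 100010010101
0x212 = 001000010010
AND → 000000010000 = 16

16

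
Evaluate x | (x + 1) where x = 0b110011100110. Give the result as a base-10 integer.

3303

x = 110011100110 = 3302
x + 1 = 110011100111
OR    = 110011100111 = 3303
(x | (x + 1) sets the lowest cleared bit.)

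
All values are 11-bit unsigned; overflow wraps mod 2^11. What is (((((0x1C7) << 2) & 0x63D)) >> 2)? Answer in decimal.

0x1C7 = 00111000111
→ << 2 (mod 2^11) → 11100011100 = 1820
0x63D = 11000111101
→ & → 11000011100 = 1564
→ >> 2 → 00110000111 = 391

391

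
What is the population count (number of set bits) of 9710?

9

9710 = 10010111101110
Count the 1s: 1 + 1 + 1 + 1 + 1 + 1 + 1 + 1 + 1 = 9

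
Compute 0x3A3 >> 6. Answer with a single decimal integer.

0x3A3 = 1110100011
shift right by 6 → 0000001110 = 14
(equivalently, floor(931 / 64))

14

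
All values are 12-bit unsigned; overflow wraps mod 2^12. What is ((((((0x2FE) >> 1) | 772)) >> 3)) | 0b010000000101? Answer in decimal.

1135

0x2FE = 001011111110
→ >> 1 → 000101111111 = 383
772 = 001100000100
→ | → 001101111111 = 895
→ >> 3 → 000001101111 = 111
0b010000000101 = 010000000101
→ | → 010001101111 = 1135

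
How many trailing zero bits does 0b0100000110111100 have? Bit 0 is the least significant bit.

0b0100000110111100 = 100000110111100
Trailing zeros: 2, so the lowest set bit is bit 2 (value 4).

2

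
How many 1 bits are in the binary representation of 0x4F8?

6

0x4F8 = 10011111000
Count the 1s: 1 + 1 + 1 + 1 + 1 + 1 = 6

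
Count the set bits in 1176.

1176 = 10010011000
Count the 1s: 1 + 1 + 1 + 1 = 4

4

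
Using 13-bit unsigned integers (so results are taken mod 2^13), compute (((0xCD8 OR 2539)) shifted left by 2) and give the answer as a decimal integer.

6124

0xCD8 = 0110011011000
2539 = 0100111101011
→ OR → 0110111111011 = 3579
→ shifted left by 2 (mod 2^13) → 1011111101100 = 6124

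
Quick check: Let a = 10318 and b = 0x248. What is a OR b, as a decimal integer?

10318 = 10100001001110
0x248 = 00001001001000
 OR → 10101001001110 = 10830

10830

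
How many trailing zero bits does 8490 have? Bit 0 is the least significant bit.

1

8490 = 10000100101010
Trailing zeros: 1, so the lowest set bit is bit 1 (value 2).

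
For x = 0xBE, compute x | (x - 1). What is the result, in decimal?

x = 10111110 = 190
x - 1 = 10111101
OR    = 10111111 = 191
(x | (x - 1) sets all bits below the lowest set bit.)

191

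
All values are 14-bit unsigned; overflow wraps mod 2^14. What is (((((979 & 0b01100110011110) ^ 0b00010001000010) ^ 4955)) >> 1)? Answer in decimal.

2885

979 = 00001111010011
0b01100110011110 = 01100110011110
→ & → 00000110010010 = 402
0b00010001000010 = 00010001000010
→ ^ → 00010111010000 = 1488
4955 = 01001101011011
→ ^ → 01011010001011 = 5771
→ >> 1 → 00101101000101 = 2885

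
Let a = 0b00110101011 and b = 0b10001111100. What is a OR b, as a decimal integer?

1535

a = 00110101011
b = 10001111100
 OR → 10111111111 = 1535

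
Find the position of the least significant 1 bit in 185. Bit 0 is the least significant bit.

0

185 = 10111001
Trailing zeros: 0, so the lowest set bit is bit 0 (value 1).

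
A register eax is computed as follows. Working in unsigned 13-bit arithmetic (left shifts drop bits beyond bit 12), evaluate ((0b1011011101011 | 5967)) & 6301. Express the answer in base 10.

0b1011011101011 = 1011011101011
5967 = 1011101001111
→ | → 1011111101111 = 6127
6301 = 1100010011101
→ & → 1000010001101 = 4237

4237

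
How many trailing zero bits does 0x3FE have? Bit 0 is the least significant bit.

1

0x3FE = 1111111110
Trailing zeros: 1, so the lowest set bit is bit 1 (value 2).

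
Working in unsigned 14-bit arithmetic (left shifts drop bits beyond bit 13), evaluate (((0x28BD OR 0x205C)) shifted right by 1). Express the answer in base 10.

5246

0x28BD = 10100010111101
0x205C = 10000001011100
→ OR → 10100011111101 = 10493
→ shifted right by 1 → 01010001111110 = 5246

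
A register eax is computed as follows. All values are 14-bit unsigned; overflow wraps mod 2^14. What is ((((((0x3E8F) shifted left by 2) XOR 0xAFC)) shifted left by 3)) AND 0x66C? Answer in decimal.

1536

0x3E8F = 11111010001111
→ shifted left by 2 (mod 2^14) → 11101000111100 = 14908
0xAFC = 00101011111100
→ XOR → 11000011000000 = 12480
→ shifted left by 3 (mod 2^14) → 00011000000000 = 1536
0x66C = 00011001101100
→ AND → 00011000000000 = 1536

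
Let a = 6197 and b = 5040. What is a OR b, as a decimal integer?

6197 = 1100000110101
5040 = 1001110110000
 OR → 1101110110101 = 7093

7093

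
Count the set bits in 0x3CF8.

0x3CF8 = 11110011111000
Count the 1s: 1 + 1 + 1 + 1 + 1 + 1 + 1 + 1 + 1 = 9

9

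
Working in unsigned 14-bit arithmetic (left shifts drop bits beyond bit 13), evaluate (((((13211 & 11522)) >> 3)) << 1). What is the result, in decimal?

2112

13211 = 11001110011011
11522 = 10110100000010
→ & → 10000100000010 = 8450
→ >> 3 → 00010000100000 = 1056
→ << 1 (mod 2^14) → 00100001000000 = 2112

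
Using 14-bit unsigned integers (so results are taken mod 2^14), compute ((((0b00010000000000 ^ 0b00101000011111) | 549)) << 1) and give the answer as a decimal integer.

0b00010000000000 = 00010000000000
0b00101000011111 = 00101000011111
→ ^ → 00111000011111 = 3615
549 = 00001000100101
→ | → 00111000111111 = 3647
→ << 1 (mod 2^14) → 01110001111110 = 7294

7294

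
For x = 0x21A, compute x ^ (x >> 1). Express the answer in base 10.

x = 1000011010 = 538
x>>1 = 0100001101
XOR  = 1100010111 = 791
(x ^ (x >> 1) gives the standard binary-reflected Gray code of x.)

791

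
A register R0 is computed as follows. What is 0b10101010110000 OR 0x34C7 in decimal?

a = 10101010110000
0x34C7 = 11010011000111
 OR → 11111011110111 = 16119

16119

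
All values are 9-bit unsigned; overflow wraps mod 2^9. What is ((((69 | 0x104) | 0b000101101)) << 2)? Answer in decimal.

436

69 = 001000101
0x104 = 100000100
→ | → 101000101 = 325
0b000101101 = 000101101
→ | → 101101101 = 365
→ << 2 (mod 2^9) → 110110100 = 436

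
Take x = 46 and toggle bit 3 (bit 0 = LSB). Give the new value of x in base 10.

38

x = 00101110
bit 3 is currently 1; toggle it via x ^ (1 << 3) = x ^ 8
→ 00100110 = 38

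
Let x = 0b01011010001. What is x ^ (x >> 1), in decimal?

x = 1011010001 = 721
x>>1 = 0101101000
XOR  = 1110111001 = 953
(x ^ (x >> 1) gives the standard binary-reflected Gray code of x.)

953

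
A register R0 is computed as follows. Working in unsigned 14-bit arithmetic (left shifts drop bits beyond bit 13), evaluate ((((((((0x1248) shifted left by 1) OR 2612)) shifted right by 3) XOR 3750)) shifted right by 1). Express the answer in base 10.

1464

0x1248 = 01001001001000
→ shifted left by 1 (mod 2^14) → 10010010010000 = 9360
2612 = 00101000110100
→ OR → 10111010110100 = 11956
→ shifted right by 3 → 00010111010110 = 1494
3750 = 00111010100110
→ XOR → 00101101110000 = 2928
→ shifted right by 1 → 00010110111000 = 1464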